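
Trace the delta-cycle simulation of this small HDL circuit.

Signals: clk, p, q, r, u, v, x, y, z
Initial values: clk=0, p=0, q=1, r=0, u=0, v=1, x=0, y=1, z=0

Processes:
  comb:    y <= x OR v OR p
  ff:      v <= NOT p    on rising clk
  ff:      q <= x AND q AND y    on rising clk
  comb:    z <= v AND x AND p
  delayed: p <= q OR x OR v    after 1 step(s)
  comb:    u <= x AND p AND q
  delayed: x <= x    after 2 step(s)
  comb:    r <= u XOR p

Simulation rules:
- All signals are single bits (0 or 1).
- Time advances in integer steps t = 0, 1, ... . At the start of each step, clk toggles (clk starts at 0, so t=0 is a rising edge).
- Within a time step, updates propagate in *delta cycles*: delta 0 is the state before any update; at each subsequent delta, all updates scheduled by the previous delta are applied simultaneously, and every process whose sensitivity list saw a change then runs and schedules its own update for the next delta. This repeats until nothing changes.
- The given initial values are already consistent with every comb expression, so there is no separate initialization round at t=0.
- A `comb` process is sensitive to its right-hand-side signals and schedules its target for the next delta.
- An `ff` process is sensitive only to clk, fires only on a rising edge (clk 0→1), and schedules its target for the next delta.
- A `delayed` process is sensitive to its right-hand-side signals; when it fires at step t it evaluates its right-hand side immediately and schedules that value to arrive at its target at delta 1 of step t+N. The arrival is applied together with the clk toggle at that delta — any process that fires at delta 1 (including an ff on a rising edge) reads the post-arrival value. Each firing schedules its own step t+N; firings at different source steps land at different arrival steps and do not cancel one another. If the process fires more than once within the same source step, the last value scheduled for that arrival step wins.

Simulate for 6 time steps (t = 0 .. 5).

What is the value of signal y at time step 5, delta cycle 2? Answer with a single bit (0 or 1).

t0.Δ0 x=0 clk=0 v=1 q=1 z=0 u=0 y=1 p=0 r=0
t0.Δ1 x=0 clk=1 v=1 q=1 z=0 u=0 y=1 p=0 r=0
t0.Δ2 x=0 clk=1 v=1 q=0 z=0 u=0 y=1 p=0 r=0
t1.Δ0 x=0 clk=1 v=1 q=0 z=0 u=0 y=1 p=0 r=0
t1.Δ1 x=0 clk=0 v=1 q=0 z=0 u=0 y=1 p=1 r=0
t1.Δ2 x=0 clk=0 v=1 q=0 z=0 u=0 y=1 p=1 r=1
t2.Δ0 x=0 clk=0 v=1 q=0 z=0 u=0 y=1 p=1 r=1
t2.Δ1 x=0 clk=1 v=1 q=0 z=0 u=0 y=1 p=1 r=1
t2.Δ2 x=0 clk=1 v=0 q=0 z=0 u=0 y=1 p=1 r=1
t3.Δ0 x=0 clk=1 v=0 q=0 z=0 u=0 y=1 p=1 r=1
t3.Δ1 x=0 clk=0 v=0 q=0 z=0 u=0 y=1 p=0 r=1
t3.Δ2 x=0 clk=0 v=0 q=0 z=0 u=0 y=0 p=0 r=0
t4.Δ0 x=0 clk=0 v=0 q=0 z=0 u=0 y=0 p=0 r=0
t4.Δ1 x=0 clk=1 v=0 q=0 z=0 u=0 y=0 p=0 r=0
t4.Δ2 x=0 clk=1 v=1 q=0 z=0 u=0 y=0 p=0 r=0
t4.Δ3 x=0 clk=1 v=1 q=0 z=0 u=0 y=1 p=0 r=0
t5.Δ0 x=0 clk=1 v=1 q=0 z=0 u=0 y=1 p=0 r=0
t5.Δ1 x=0 clk=0 v=1 q=0 z=0 u=0 y=1 p=1 r=0
t5.Δ2 x=0 clk=0 v=1 q=0 z=0 u=0 y=1 p=1 r=1

1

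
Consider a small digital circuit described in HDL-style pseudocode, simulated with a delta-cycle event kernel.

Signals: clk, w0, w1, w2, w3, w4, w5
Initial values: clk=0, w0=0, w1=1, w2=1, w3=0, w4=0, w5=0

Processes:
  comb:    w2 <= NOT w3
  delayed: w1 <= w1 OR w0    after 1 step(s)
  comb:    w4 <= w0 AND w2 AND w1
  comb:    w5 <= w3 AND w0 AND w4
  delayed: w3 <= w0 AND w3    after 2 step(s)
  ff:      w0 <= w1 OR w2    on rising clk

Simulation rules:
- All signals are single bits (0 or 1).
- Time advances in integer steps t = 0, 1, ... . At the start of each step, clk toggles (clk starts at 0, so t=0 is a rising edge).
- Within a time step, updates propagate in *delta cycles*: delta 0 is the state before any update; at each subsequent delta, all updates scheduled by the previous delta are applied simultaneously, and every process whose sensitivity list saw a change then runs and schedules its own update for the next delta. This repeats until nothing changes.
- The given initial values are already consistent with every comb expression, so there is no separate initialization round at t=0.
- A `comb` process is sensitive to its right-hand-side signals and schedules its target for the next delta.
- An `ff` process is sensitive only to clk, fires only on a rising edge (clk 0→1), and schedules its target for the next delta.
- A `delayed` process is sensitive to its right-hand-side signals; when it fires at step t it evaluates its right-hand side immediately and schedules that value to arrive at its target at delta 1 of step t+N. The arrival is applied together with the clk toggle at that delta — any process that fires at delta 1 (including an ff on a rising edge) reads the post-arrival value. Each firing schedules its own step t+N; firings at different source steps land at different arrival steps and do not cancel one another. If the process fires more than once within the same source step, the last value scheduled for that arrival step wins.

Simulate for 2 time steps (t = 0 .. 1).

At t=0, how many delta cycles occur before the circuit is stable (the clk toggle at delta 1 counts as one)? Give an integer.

t0.Δ0 w1=1 w4=0 w3=0 w5=0 clk=0 w0=0 w2=1
t0.Δ1 w1=1 w4=0 w3=0 w5=0 clk=1 w0=0 w2=1
t0.Δ2 w1=1 w4=0 w3=0 w5=0 clk=1 w0=1 w2=1
t0.Δ3 w1=1 w4=1 w3=0 w5=0 clk=1 w0=1 w2=1
t1.Δ0 w1=1 w4=1 w3=0 w5=0 clk=1 w0=1 w2=1
t1.Δ1 w1=1 w4=1 w3=0 w5=0 clk=0 w0=1 w2=1

3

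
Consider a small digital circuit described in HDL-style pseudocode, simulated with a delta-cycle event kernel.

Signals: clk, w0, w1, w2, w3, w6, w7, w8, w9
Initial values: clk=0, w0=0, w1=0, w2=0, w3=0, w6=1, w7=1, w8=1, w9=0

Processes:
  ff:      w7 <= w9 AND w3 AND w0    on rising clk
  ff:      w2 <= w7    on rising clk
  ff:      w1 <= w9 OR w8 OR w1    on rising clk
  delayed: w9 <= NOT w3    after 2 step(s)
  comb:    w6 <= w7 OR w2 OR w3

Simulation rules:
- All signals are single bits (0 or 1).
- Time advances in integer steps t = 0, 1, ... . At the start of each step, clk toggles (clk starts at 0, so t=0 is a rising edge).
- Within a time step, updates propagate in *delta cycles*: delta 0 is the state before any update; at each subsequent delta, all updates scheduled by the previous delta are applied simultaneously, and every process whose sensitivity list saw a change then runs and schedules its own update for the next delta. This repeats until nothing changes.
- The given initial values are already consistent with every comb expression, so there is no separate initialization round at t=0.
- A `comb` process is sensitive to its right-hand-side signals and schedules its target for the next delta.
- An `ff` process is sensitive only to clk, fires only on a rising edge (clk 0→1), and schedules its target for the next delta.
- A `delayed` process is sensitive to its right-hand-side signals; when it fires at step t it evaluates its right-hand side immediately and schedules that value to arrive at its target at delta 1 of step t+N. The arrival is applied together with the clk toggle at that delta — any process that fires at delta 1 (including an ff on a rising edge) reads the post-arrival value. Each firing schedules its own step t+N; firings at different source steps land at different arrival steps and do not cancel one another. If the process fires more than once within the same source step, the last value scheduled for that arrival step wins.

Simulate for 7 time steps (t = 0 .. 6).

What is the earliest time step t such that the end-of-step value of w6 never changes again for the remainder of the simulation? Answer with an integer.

t=0 Δ0: w8=1 w9=0 w0=0 w2=0 w3=0 w7=1 w1=0 w6=1 clk=0
  Δ1: clk:0→1
  Δ2: w2:0→1, w7:1→0, w1:0→1
  (2Δ to stable)
t=1 Δ0: w8=1 w9=0 w0=0 w2=1 w3=0 w7=0 w1=1 w6=1 clk=1
  Δ1: clk:1→0
  (1Δ to stable)
t=2 Δ0: w8=1 w9=0 w0=0 w2=1 w3=0 w7=0 w1=1 w6=1 clk=0
  Δ1: clk:0→1
  Δ2: w2:1→0
  Δ3: w6:1→0
  (3Δ to stable)
t=3 Δ0: w8=1 w9=0 w0=0 w2=0 w3=0 w7=0 w1=1 w6=0 clk=1
  Δ1: clk:1→0
  (1Δ to stable)
t=4 Δ0: w8=1 w9=0 w0=0 w2=0 w3=0 w7=0 w1=1 w6=0 clk=0
  Δ1: clk:0→1
  (1Δ to stable)
t=5 Δ0: w8=1 w9=0 w0=0 w2=0 w3=0 w7=0 w1=1 w6=0 clk=1
  Δ1: clk:1→0
  (1Δ to stable)
t=6 Δ0: w8=1 w9=0 w0=0 w2=0 w3=0 w7=0 w1=1 w6=0 clk=0
  Δ1: clk:0→1
  (1Δ to stable)

2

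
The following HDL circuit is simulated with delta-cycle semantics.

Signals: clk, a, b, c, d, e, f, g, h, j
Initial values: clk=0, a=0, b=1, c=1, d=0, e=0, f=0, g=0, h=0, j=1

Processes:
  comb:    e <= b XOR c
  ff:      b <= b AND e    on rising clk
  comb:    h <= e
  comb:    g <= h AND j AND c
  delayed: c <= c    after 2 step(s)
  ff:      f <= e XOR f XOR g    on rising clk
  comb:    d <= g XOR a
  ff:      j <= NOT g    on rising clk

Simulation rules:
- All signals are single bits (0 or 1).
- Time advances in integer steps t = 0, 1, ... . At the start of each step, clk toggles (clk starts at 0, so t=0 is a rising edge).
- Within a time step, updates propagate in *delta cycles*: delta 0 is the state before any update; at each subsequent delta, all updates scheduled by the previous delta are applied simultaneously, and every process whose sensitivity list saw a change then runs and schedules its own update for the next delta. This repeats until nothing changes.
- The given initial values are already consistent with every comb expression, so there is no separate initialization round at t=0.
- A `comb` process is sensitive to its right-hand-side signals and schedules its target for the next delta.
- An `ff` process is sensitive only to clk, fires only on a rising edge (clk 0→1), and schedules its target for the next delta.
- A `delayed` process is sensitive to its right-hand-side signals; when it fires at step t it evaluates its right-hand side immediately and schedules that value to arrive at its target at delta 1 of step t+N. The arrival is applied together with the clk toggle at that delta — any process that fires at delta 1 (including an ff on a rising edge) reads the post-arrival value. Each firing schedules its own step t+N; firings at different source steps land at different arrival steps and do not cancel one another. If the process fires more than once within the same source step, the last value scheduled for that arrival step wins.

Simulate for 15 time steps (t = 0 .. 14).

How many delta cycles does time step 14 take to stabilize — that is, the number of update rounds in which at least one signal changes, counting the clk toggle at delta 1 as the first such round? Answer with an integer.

4

t0.Δ0 h=0 e=0 a=0 f=0 c=1 b=1 d=0 clk=0 j=1 g=0
t0.Δ1 h=0 e=0 a=0 f=0 c=1 b=1 d=0 clk=1 j=1 g=0
t0.Δ2 h=0 e=0 a=0 f=0 c=1 b=0 d=0 clk=1 j=1 g=0
t0.Δ3 h=0 e=1 a=0 f=0 c=1 b=0 d=0 clk=1 j=1 g=0
t0.Δ4 h=1 e=1 a=0 f=0 c=1 b=0 d=0 clk=1 j=1 g=0
t0.Δ5 h=1 e=1 a=0 f=0 c=1 b=0 d=0 clk=1 j=1 g=1
t0.Δ6 h=1 e=1 a=0 f=0 c=1 b=0 d=1 clk=1 j=1 g=1
t1.Δ0 h=1 e=1 a=0 f=0 c=1 b=0 d=1 clk=1 j=1 g=1
t1.Δ1 h=1 e=1 a=0 f=0 c=1 b=0 d=1 clk=0 j=1 g=1
t2.Δ0 h=1 e=1 a=0 f=0 c=1 b=0 d=1 clk=0 j=1 g=1
t2.Δ1 h=1 e=1 a=0 f=0 c=1 b=0 d=1 clk=1 j=1 g=1
t2.Δ2 h=1 e=1 a=0 f=0 c=1 b=0 d=1 clk=1 j=0 g=1
t2.Δ3 h=1 e=1 a=0 f=0 c=1 b=0 d=1 clk=1 j=0 g=0
t2.Δ4 h=1 e=1 a=0 f=0 c=1 b=0 d=0 clk=1 j=0 g=0
t3.Δ0 h=1 e=1 a=0 f=0 c=1 b=0 d=0 clk=1 j=0 g=0
t3.Δ1 h=1 e=1 a=0 f=0 c=1 b=0 d=0 clk=0 j=0 g=0
t4.Δ0 h=1 e=1 a=0 f=0 c=1 b=0 d=0 clk=0 j=0 g=0
t4.Δ1 h=1 e=1 a=0 f=0 c=1 b=0 d=0 clk=1 j=0 g=0
t4.Δ2 h=1 e=1 a=0 f=1 c=1 b=0 d=0 clk=1 j=1 g=0
t4.Δ3 h=1 e=1 a=0 f=1 c=1 b=0 d=0 clk=1 j=1 g=1
t4.Δ4 h=1 e=1 a=0 f=1 c=1 b=0 d=1 clk=1 j=1 g=1
t5.Δ0 h=1 e=1 a=0 f=1 c=1 b=0 d=1 clk=1 j=1 g=1
t5.Δ1 h=1 e=1 a=0 f=1 c=1 b=0 d=1 clk=0 j=1 g=1
t6.Δ0 h=1 e=1 a=0 f=1 c=1 b=0 d=1 clk=0 j=1 g=1
t6.Δ1 h=1 e=1 a=0 f=1 c=1 b=0 d=1 clk=1 j=1 g=1
t6.Δ2 h=1 e=1 a=0 f=1 c=1 b=0 d=1 clk=1 j=0 g=1
t6.Δ3 h=1 e=1 a=0 f=1 c=1 b=0 d=1 clk=1 j=0 g=0
t6.Δ4 h=1 e=1 a=0 f=1 c=1 b=0 d=0 clk=1 j=0 g=0
t7.Δ0 h=1 e=1 a=0 f=1 c=1 b=0 d=0 clk=1 j=0 g=0
t7.Δ1 h=1 e=1 a=0 f=1 c=1 b=0 d=0 clk=0 j=0 g=0
t8.Δ0 h=1 e=1 a=0 f=1 c=1 b=0 d=0 clk=0 j=0 g=0
t8.Δ1 h=1 e=1 a=0 f=1 c=1 b=0 d=0 clk=1 j=0 g=0
t8.Δ2 h=1 e=1 a=0 f=0 c=1 b=0 d=0 clk=1 j=1 g=0
t8.Δ3 h=1 e=1 a=0 f=0 c=1 b=0 d=0 clk=1 j=1 g=1
t8.Δ4 h=1 e=1 a=0 f=0 c=1 b=0 d=1 clk=1 j=1 g=1
t9.Δ0 h=1 e=1 a=0 f=0 c=1 b=0 d=1 clk=1 j=1 g=1
t9.Δ1 h=1 e=1 a=0 f=0 c=1 b=0 d=1 clk=0 j=1 g=1
t10.Δ0 h=1 e=1 a=0 f=0 c=1 b=0 d=1 clk=0 j=1 g=1
t10.Δ1 h=1 e=1 a=0 f=0 c=1 b=0 d=1 clk=1 j=1 g=1
t10.Δ2 h=1 e=1 a=0 f=0 c=1 b=0 d=1 clk=1 j=0 g=1
t10.Δ3 h=1 e=1 a=0 f=0 c=1 b=0 d=1 clk=1 j=0 g=0
t10.Δ4 h=1 e=1 a=0 f=0 c=1 b=0 d=0 clk=1 j=0 g=0
t11.Δ0 h=1 e=1 a=0 f=0 c=1 b=0 d=0 clk=1 j=0 g=0
t11.Δ1 h=1 e=1 a=0 f=0 c=1 b=0 d=0 clk=0 j=0 g=0
t12.Δ0 h=1 e=1 a=0 f=0 c=1 b=0 d=0 clk=0 j=0 g=0
t12.Δ1 h=1 e=1 a=0 f=0 c=1 b=0 d=0 clk=1 j=0 g=0
t12.Δ2 h=1 e=1 a=0 f=1 c=1 b=0 d=0 clk=1 j=1 g=0
t12.Δ3 h=1 e=1 a=0 f=1 c=1 b=0 d=0 clk=1 j=1 g=1
t12.Δ4 h=1 e=1 a=0 f=1 c=1 b=0 d=1 clk=1 j=1 g=1
t13.Δ0 h=1 e=1 a=0 f=1 c=1 b=0 d=1 clk=1 j=1 g=1
t13.Δ1 h=1 e=1 a=0 f=1 c=1 b=0 d=1 clk=0 j=1 g=1
t14.Δ0 h=1 e=1 a=0 f=1 c=1 b=0 d=1 clk=0 j=1 g=1
t14.Δ1 h=1 e=1 a=0 f=1 c=1 b=0 d=1 clk=1 j=1 g=1
t14.Δ2 h=1 e=1 a=0 f=1 c=1 b=0 d=1 clk=1 j=0 g=1
t14.Δ3 h=1 e=1 a=0 f=1 c=1 b=0 d=1 clk=1 j=0 g=0
t14.Δ4 h=1 e=1 a=0 f=1 c=1 b=0 d=0 clk=1 j=0 g=0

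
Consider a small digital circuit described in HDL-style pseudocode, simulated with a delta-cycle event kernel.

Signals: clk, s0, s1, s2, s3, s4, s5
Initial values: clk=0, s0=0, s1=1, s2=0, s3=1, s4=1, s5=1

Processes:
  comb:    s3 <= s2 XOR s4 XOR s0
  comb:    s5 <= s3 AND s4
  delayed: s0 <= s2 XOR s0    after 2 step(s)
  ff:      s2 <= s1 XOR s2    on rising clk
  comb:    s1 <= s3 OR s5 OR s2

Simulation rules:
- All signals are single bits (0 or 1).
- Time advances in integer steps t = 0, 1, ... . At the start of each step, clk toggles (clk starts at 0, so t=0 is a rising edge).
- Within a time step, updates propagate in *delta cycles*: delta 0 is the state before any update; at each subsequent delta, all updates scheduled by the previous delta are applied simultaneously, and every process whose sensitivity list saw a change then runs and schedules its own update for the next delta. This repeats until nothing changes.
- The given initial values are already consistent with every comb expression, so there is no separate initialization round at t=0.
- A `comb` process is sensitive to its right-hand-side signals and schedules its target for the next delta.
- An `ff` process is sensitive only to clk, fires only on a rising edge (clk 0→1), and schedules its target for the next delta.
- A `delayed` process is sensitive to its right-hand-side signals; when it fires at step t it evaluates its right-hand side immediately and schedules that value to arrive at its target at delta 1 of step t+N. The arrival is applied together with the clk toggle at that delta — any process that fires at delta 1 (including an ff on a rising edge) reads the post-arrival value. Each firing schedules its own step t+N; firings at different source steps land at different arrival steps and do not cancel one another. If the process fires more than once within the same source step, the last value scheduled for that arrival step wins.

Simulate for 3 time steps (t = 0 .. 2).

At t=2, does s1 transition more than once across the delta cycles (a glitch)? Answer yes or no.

no

t=0 Δ0: s3=1 clk=0 s4=1 s2=0 s1=1 s5=1 s0=0
  Δ1: clk:0→1
  Δ2: s2:0→1
  Δ3: s3:1→0
  Δ4: s5:1→0
  (4Δ to stable)
t=1 Δ0: s3=0 clk=1 s4=1 s2=1 s1=1 s5=0 s0=0
  Δ1: clk:1→0
  (1Δ to stable)
t=2 Δ0: s3=0 clk=0 s4=1 s2=1 s1=1 s5=0 s0=0
  Δ1: clk:0→1, s0:0→1
  Δ2: s3:0→1, s2:1→0
  Δ3: s3:1→0, s5:0→1
  Δ4: s5:1→0
  Δ5: s1:1→0
  (5Δ to stable)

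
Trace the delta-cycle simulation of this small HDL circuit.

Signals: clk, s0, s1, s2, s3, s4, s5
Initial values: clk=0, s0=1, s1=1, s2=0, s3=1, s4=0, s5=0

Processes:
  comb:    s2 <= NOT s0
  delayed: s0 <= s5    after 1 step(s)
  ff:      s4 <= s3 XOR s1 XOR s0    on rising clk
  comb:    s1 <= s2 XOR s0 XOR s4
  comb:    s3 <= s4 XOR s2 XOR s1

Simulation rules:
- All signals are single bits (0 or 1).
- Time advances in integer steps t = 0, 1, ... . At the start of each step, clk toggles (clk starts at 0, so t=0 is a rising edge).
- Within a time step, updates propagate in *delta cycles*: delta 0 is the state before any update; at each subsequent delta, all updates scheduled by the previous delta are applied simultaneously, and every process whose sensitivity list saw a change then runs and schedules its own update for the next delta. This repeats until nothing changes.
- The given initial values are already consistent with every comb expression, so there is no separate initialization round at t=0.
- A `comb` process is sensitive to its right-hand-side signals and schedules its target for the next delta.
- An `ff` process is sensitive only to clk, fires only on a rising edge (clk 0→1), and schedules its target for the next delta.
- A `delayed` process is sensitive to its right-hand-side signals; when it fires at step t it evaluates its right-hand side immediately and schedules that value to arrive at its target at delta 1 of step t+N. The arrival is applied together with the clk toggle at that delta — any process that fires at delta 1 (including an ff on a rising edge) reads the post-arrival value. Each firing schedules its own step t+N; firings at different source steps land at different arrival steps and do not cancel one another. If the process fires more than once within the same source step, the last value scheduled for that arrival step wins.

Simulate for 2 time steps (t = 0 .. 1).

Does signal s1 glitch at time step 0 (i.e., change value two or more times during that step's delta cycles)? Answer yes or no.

no

t0.Δ0 s2=0 s4=0 s3=1 s1=1 clk=0 s0=1 s5=0
t0.Δ1 s2=0 s4=0 s3=1 s1=1 clk=1 s0=1 s5=0
t0.Δ2 s2=0 s4=1 s3=1 s1=1 clk=1 s0=1 s5=0
t0.Δ3 s2=0 s4=1 s3=0 s1=0 clk=1 s0=1 s5=0
t0.Δ4 s2=0 s4=1 s3=1 s1=0 clk=1 s0=1 s5=0
t1.Δ0 s2=0 s4=1 s3=1 s1=0 clk=1 s0=1 s5=0
t1.Δ1 s2=0 s4=1 s3=1 s1=0 clk=0 s0=1 s5=0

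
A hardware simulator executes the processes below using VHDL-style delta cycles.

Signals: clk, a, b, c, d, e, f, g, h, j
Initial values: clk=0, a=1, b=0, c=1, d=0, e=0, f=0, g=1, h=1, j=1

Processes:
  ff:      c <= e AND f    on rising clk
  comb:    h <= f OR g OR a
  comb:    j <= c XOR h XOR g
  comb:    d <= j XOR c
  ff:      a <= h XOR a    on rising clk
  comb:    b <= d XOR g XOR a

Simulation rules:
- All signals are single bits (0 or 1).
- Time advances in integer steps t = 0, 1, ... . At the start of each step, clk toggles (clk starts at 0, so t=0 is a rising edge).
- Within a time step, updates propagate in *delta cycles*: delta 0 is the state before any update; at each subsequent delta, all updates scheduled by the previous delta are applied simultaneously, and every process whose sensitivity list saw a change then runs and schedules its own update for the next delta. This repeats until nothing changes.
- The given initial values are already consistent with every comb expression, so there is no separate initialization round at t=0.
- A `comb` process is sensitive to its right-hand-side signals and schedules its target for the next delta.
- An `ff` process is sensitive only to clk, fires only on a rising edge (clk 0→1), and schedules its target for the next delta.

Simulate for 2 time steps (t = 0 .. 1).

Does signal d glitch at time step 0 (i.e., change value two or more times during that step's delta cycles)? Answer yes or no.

t0.Δ0 c=1 b=0 d=0 h=1 e=0 f=0 j=1 g=1 clk=0 a=1
t0.Δ1 c=1 b=0 d=0 h=1 e=0 f=0 j=1 g=1 clk=1 a=1
t0.Δ2 c=0 b=0 d=0 h=1 e=0 f=0 j=1 g=1 clk=1 a=0
t0.Δ3 c=0 b=1 d=1 h=1 e=0 f=0 j=0 g=1 clk=1 a=0
t0.Δ4 c=0 b=0 d=0 h=1 e=0 f=0 j=0 g=1 clk=1 a=0
t0.Δ5 c=0 b=1 d=0 h=1 e=0 f=0 j=0 g=1 clk=1 a=0
t1.Δ0 c=0 b=1 d=0 h=1 e=0 f=0 j=0 g=1 clk=1 a=0
t1.Δ1 c=0 b=1 d=0 h=1 e=0 f=0 j=0 g=1 clk=0 a=0

yes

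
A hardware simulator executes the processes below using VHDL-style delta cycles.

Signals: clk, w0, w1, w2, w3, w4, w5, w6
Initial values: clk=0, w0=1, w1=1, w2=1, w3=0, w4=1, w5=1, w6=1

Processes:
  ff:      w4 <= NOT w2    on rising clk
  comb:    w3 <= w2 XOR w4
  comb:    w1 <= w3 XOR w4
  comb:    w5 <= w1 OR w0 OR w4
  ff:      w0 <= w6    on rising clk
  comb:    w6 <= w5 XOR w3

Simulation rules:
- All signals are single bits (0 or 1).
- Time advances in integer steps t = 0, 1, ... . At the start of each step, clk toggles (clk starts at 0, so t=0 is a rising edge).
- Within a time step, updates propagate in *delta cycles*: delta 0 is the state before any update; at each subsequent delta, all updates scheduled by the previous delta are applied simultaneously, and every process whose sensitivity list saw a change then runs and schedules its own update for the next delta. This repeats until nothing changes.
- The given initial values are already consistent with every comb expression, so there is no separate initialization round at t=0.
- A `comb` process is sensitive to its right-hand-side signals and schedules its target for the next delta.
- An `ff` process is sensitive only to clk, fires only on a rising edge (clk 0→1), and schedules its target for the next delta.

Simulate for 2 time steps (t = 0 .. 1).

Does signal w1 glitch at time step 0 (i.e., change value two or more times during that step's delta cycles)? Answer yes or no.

yes

t=0 Δ0: clk=0 w2=1 w3=0 w1=1 w5=1 w6=1 w0=1 w4=1
  Δ1: clk:0→1
  Δ2: w4:1→0
  Δ3: w3:0→1, w1:1→0
  Δ4: w1:0→1, w6:1→0
  (4Δ to stable)
t=1 Δ0: clk=1 w2=1 w3=1 w1=1 w5=1 w6=0 w0=1 w4=0
  Δ1: clk:1→0
  (1Δ to stable)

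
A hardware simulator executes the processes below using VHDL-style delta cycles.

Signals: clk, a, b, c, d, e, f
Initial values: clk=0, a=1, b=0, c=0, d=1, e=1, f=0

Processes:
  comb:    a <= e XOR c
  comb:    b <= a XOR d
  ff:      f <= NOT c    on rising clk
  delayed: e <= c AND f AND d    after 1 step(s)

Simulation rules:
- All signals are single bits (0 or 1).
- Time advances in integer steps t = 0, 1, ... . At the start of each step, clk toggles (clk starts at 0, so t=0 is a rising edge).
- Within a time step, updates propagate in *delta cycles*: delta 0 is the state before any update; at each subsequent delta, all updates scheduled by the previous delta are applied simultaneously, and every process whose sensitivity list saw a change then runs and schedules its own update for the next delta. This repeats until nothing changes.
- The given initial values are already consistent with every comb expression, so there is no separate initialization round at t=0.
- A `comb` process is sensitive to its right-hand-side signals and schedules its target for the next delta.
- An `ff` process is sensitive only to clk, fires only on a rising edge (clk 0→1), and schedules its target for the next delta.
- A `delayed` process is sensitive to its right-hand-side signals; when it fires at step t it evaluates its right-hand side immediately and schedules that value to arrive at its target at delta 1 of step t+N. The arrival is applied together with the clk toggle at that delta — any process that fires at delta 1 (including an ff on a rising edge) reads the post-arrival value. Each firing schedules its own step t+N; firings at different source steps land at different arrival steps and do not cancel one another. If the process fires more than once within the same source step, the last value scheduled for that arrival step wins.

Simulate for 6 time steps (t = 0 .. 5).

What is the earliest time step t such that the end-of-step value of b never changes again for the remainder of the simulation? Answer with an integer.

1

t=0 Δ0: c=0 a=1 d=1 e=1 b=0 f=0 clk=0
  Δ1: clk:0→1
  Δ2: f:0→1
  (2Δ to stable)
t=1 Δ0: c=0 a=1 d=1 e=1 b=0 f=1 clk=1
  Δ1: e:1→0, clk:1→0
  Δ2: a:1→0
  Δ3: b:0→1
  (3Δ to stable)
t=2 Δ0: c=0 a=0 d=1 e=0 b=1 f=1 clk=0
  Δ1: clk:0→1
  (1Δ to stable)
t=3 Δ0: c=0 a=0 d=1 e=0 b=1 f=1 clk=1
  Δ1: clk:1→0
  (1Δ to stable)
t=4 Δ0: c=0 a=0 d=1 e=0 b=1 f=1 clk=0
  Δ1: clk:0→1
  (1Δ to stable)
t=5 Δ0: c=0 a=0 d=1 e=0 b=1 f=1 clk=1
  Δ1: clk:1→0
  (1Δ to stable)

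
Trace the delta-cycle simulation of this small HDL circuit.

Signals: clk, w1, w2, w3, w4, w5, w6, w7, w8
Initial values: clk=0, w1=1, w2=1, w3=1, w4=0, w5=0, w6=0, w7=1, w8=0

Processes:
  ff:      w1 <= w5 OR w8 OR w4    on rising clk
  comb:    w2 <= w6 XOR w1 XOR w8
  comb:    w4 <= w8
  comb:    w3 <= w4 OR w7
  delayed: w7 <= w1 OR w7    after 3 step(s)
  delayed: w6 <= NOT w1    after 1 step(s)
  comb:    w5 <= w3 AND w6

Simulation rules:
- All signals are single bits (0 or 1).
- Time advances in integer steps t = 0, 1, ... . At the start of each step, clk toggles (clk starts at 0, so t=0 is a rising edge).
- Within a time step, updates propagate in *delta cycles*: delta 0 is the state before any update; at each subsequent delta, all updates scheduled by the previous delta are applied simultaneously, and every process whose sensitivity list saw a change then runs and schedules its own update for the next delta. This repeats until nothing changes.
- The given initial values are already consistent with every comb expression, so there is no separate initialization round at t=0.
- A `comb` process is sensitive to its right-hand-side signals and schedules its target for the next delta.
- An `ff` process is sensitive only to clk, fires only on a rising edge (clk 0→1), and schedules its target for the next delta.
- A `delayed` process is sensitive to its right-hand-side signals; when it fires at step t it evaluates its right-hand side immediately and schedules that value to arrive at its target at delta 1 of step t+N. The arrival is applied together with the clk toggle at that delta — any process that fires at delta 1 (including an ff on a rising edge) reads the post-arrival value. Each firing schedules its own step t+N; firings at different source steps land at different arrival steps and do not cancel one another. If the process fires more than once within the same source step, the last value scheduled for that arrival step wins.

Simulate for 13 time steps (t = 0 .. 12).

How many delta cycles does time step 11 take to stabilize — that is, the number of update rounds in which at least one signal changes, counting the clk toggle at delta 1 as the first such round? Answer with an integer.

t0.Δ0 w4=0 w8=0 clk=0 w5=0 w3=1 w1=1 w7=1 w6=0 w2=1
t0.Δ1 w4=0 w8=0 clk=1 w5=0 w3=1 w1=1 w7=1 w6=0 w2=1
t0.Δ2 w4=0 w8=0 clk=1 w5=0 w3=1 w1=0 w7=1 w6=0 w2=1
t0.Δ3 w4=0 w8=0 clk=1 w5=0 w3=1 w1=0 w7=1 w6=0 w2=0
t1.Δ0 w4=0 w8=0 clk=1 w5=0 w3=1 w1=0 w7=1 w6=0 w2=0
t1.Δ1 w4=0 w8=0 clk=0 w5=0 w3=1 w1=0 w7=1 w6=1 w2=0
t1.Δ2 w4=0 w8=0 clk=0 w5=1 w3=1 w1=0 w7=1 w6=1 w2=1
t2.Δ0 w4=0 w8=0 clk=0 w5=1 w3=1 w1=0 w7=1 w6=1 w2=1
t2.Δ1 w4=0 w8=0 clk=1 w5=1 w3=1 w1=0 w7=1 w6=1 w2=1
t2.Δ2 w4=0 w8=0 clk=1 w5=1 w3=1 w1=1 w7=1 w6=1 w2=1
t2.Δ3 w4=0 w8=0 clk=1 w5=1 w3=1 w1=1 w7=1 w6=1 w2=0
t3.Δ0 w4=0 w8=0 clk=1 w5=1 w3=1 w1=1 w7=1 w6=1 w2=0
t3.Δ1 w4=0 w8=0 clk=0 w5=1 w3=1 w1=1 w7=1 w6=0 w2=0
t3.Δ2 w4=0 w8=0 clk=0 w5=0 w3=1 w1=1 w7=1 w6=0 w2=1
t4.Δ0 w4=0 w8=0 clk=0 w5=0 w3=1 w1=1 w7=1 w6=0 w2=1
t4.Δ1 w4=0 w8=0 clk=1 w5=0 w3=1 w1=1 w7=1 w6=0 w2=1
t4.Δ2 w4=0 w8=0 clk=1 w5=0 w3=1 w1=0 w7=1 w6=0 w2=1
t4.Δ3 w4=0 w8=0 clk=1 w5=0 w3=1 w1=0 w7=1 w6=0 w2=0
t5.Δ0 w4=0 w8=0 clk=1 w5=0 w3=1 w1=0 w7=1 w6=0 w2=0
t5.Δ1 w4=0 w8=0 clk=0 w5=0 w3=1 w1=0 w7=1 w6=1 w2=0
t5.Δ2 w4=0 w8=0 clk=0 w5=1 w3=1 w1=0 w7=1 w6=1 w2=1
t6.Δ0 w4=0 w8=0 clk=0 w5=1 w3=1 w1=0 w7=1 w6=1 w2=1
t6.Δ1 w4=0 w8=0 clk=1 w5=1 w3=1 w1=0 w7=1 w6=1 w2=1
t6.Δ2 w4=0 w8=0 clk=1 w5=1 w3=1 w1=1 w7=1 w6=1 w2=1
t6.Δ3 w4=0 w8=0 clk=1 w5=1 w3=1 w1=1 w7=1 w6=1 w2=0
t7.Δ0 w4=0 w8=0 clk=1 w5=1 w3=1 w1=1 w7=1 w6=1 w2=0
t7.Δ1 w4=0 w8=0 clk=0 w5=1 w3=1 w1=1 w7=1 w6=0 w2=0
t7.Δ2 w4=0 w8=0 clk=0 w5=0 w3=1 w1=1 w7=1 w6=0 w2=1
t8.Δ0 w4=0 w8=0 clk=0 w5=0 w3=1 w1=1 w7=1 w6=0 w2=1
t8.Δ1 w4=0 w8=0 clk=1 w5=0 w3=1 w1=1 w7=1 w6=0 w2=1
t8.Δ2 w4=0 w8=0 clk=1 w5=0 w3=1 w1=0 w7=1 w6=0 w2=1
t8.Δ3 w4=0 w8=0 clk=1 w5=0 w3=1 w1=0 w7=1 w6=0 w2=0
t9.Δ0 w4=0 w8=0 clk=1 w5=0 w3=1 w1=0 w7=1 w6=0 w2=0
t9.Δ1 w4=0 w8=0 clk=0 w5=0 w3=1 w1=0 w7=1 w6=1 w2=0
t9.Δ2 w4=0 w8=0 clk=0 w5=1 w3=1 w1=0 w7=1 w6=1 w2=1
t10.Δ0 w4=0 w8=0 clk=0 w5=1 w3=1 w1=0 w7=1 w6=1 w2=1
t10.Δ1 w4=0 w8=0 clk=1 w5=1 w3=1 w1=0 w7=1 w6=1 w2=1
t10.Δ2 w4=0 w8=0 clk=1 w5=1 w3=1 w1=1 w7=1 w6=1 w2=1
t10.Δ3 w4=0 w8=0 clk=1 w5=1 w3=1 w1=1 w7=1 w6=1 w2=0
t11.Δ0 w4=0 w8=0 clk=1 w5=1 w3=1 w1=1 w7=1 w6=1 w2=0
t11.Δ1 w4=0 w8=0 clk=0 w5=1 w3=1 w1=1 w7=1 w6=0 w2=0
t11.Δ2 w4=0 w8=0 clk=0 w5=0 w3=1 w1=1 w7=1 w6=0 w2=1
t12.Δ0 w4=0 w8=0 clk=0 w5=0 w3=1 w1=1 w7=1 w6=0 w2=1
t12.Δ1 w4=0 w8=0 clk=1 w5=0 w3=1 w1=1 w7=1 w6=0 w2=1
t12.Δ2 w4=0 w8=0 clk=1 w5=0 w3=1 w1=0 w7=1 w6=0 w2=1
t12.Δ3 w4=0 w8=0 clk=1 w5=0 w3=1 w1=0 w7=1 w6=0 w2=0

2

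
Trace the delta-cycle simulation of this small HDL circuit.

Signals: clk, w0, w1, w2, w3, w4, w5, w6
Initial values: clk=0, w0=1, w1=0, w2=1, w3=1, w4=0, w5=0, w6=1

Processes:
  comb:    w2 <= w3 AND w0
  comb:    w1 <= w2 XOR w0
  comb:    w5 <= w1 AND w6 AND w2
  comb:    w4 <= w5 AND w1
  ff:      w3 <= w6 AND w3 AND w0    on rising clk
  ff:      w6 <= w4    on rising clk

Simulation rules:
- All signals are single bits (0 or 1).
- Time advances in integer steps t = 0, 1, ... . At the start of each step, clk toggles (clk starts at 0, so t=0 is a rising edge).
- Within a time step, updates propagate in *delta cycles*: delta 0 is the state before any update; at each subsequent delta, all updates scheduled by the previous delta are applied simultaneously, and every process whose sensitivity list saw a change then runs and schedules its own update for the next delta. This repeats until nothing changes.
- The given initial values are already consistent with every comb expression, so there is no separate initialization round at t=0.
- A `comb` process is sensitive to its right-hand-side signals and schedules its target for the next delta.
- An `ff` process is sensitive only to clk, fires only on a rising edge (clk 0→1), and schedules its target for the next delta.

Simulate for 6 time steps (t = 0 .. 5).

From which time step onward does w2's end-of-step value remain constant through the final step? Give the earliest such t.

2

t=0 Δ0: w3=1 w1=0 w6=1 clk=0 w5=0 w4=0 w2=1 w0=1
  Δ1: clk:0→1
  Δ2: w6:1→0
  (2Δ to stable)
t=1 Δ0: w3=1 w1=0 w6=0 clk=1 w5=0 w4=0 w2=1 w0=1
  Δ1: clk:1→0
  (1Δ to stable)
t=2 Δ0: w3=1 w1=0 w6=0 clk=0 w5=0 w4=0 w2=1 w0=1
  Δ1: clk:0→1
  Δ2: w3:1→0
  Δ3: w2:1→0
  Δ4: w1:0→1
  (4Δ to stable)
t=3 Δ0: w3=0 w1=1 w6=0 clk=1 w5=0 w4=0 w2=0 w0=1
  Δ1: clk:1→0
  (1Δ to stable)
t=4 Δ0: w3=0 w1=1 w6=0 clk=0 w5=0 w4=0 w2=0 w0=1
  Δ1: clk:0→1
  (1Δ to stable)
t=5 Δ0: w3=0 w1=1 w6=0 clk=1 w5=0 w4=0 w2=0 w0=1
  Δ1: clk:1→0
  (1Δ to stable)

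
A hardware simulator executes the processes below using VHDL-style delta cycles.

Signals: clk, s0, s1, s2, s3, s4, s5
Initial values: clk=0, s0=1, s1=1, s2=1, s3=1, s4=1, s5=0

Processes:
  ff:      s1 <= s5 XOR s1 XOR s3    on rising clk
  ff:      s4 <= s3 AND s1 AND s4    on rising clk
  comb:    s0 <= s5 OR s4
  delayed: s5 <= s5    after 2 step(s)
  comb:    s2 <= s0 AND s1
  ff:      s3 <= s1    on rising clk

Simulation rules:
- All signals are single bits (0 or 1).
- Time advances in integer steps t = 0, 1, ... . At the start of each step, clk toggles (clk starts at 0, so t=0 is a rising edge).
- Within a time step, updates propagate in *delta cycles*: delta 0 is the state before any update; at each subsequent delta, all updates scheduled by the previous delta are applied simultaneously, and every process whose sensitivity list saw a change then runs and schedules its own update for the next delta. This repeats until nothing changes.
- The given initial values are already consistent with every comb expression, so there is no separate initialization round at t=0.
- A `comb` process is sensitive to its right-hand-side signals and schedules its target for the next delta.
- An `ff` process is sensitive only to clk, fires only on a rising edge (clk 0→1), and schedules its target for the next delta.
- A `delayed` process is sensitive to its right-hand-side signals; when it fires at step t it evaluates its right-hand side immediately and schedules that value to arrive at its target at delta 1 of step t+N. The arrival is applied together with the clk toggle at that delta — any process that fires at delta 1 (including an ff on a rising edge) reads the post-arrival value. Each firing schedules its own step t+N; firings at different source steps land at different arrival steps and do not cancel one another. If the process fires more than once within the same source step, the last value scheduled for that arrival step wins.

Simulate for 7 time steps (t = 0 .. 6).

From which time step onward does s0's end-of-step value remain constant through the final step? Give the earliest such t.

[bits: s2,clk,s5,s4,s0,s3,s1]
t=0: Δ0=1001111 Δ1=1101111 Δ2=1101110 Δ3=0101110 | 3Δ
t=1: Δ0=0101110 Δ1=0001110 | 1Δ
t=2: Δ0=0001110 Δ1=0101110 Δ2=0100101 Δ3=1100001 Δ4=0100001 | 4Δ
t=3: Δ0=0100001 Δ1=0000001 | 1Δ
t=4: Δ0=0000001 Δ1=0100001 Δ2=0100011 | 2Δ
t=5: Δ0=0100011 Δ1=0000011 | 1Δ
t=6: Δ0=0000011 Δ1=0100011 Δ2=0100010 | 2Δ

2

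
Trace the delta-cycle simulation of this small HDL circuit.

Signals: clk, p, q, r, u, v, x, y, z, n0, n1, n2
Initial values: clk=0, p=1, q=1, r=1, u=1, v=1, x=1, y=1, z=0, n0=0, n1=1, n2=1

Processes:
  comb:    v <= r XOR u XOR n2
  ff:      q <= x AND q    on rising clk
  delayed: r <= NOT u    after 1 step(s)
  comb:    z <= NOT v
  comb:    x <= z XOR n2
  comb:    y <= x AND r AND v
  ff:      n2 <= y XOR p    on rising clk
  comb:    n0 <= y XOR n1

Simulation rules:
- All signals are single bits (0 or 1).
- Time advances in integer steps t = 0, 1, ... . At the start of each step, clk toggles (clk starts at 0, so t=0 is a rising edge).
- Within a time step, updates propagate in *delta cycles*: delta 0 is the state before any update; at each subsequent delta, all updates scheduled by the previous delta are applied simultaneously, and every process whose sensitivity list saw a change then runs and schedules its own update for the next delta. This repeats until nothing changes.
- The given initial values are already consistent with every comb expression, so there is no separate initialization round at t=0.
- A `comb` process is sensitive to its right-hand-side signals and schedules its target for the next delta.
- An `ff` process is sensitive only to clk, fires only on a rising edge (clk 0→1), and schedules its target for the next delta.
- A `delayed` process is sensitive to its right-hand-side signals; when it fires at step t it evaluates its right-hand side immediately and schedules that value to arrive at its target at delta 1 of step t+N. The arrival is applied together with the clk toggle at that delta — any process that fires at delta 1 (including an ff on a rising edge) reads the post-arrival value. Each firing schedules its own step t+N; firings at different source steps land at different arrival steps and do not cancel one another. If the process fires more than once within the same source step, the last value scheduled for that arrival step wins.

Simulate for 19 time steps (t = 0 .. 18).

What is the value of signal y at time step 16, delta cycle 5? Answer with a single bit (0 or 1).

[bits: n2,n1,r,x,v,y,q,u,n0,clk,z,p]
t=0: Δ0=111111110001 Δ1=111111110101 Δ2=011111110101 Δ3=011001110101 Δ4=011000110111 Δ5=011100111111 | 5Δ
t=1: Δ0=011100111111 Δ1=011100111011 | 1Δ
t=2: Δ0=011100111011 Δ1=011100111111 Δ2=111100111111 Δ3=111010111111 Δ4=111010111101 Δ5=111110111101 Δ6=111111111101 Δ7=111111110101 | 7Δ
t=3: Δ0=111111110101 Δ1=111111110001 | 1Δ
t=4: Δ0=111111110001 Δ1=111111110101 Δ2=011111110101 Δ3=011001110101 Δ4=011000110111 Δ5=011100111111 | 5Δ
t=5: Δ0=011100111111 Δ1=011100111011 | 1Δ
t=6: Δ0=011100111011 Δ1=011100111111 Δ2=111100111111 Δ3=111010111111 Δ4=111010111101 Δ5=111110111101 Δ6=111111111101 Δ7=111111110101 | 7Δ
t=7: Δ0=111111110101 Δ1=111111110001 | 1Δ
t=8: Δ0=111111110001 Δ1=111111110101 Δ2=011111110101 Δ3=011001110101 Δ4=011000110111 Δ5=011100111111 | 5Δ
t=9: Δ0=011100111111 Δ1=011100111011 | 1Δ
t=10: Δ0=011100111011 Δ1=011100111111 Δ2=111100111111 Δ3=111010111111 Δ4=111010111101 Δ5=111110111101 Δ6=111111111101 Δ7=111111110101 | 7Δ
t=11: Δ0=111111110101 Δ1=111111110001 | 1Δ
t=12: Δ0=111111110001 Δ1=111111110101 Δ2=011111110101 Δ3=011001110101 Δ4=011000110111 Δ5=011100111111 | 5Δ
t=13: Δ0=011100111111 Δ1=011100111011 | 1Δ
t=14: Δ0=011100111011 Δ1=011100111111 Δ2=111100111111 Δ3=111010111111 Δ4=111010111101 Δ5=111110111101 Δ6=111111111101 Δ7=111111110101 | 7Δ
t=15: Δ0=111111110101 Δ1=111111110001 | 1Δ
t=16: Δ0=111111110001 Δ1=111111110101 Δ2=011111110101 Δ3=011001110101 Δ4=011000110111 Δ5=011100111111 | 5Δ
t=17: Δ0=011100111111 Δ1=011100111011 | 1Δ
t=18: Δ0=011100111011 Δ1=011100111111 Δ2=111100111111 Δ3=111010111111 Δ4=111010111101 Δ5=111110111101 Δ6=111111111101 Δ7=111111110101 | 7Δ

0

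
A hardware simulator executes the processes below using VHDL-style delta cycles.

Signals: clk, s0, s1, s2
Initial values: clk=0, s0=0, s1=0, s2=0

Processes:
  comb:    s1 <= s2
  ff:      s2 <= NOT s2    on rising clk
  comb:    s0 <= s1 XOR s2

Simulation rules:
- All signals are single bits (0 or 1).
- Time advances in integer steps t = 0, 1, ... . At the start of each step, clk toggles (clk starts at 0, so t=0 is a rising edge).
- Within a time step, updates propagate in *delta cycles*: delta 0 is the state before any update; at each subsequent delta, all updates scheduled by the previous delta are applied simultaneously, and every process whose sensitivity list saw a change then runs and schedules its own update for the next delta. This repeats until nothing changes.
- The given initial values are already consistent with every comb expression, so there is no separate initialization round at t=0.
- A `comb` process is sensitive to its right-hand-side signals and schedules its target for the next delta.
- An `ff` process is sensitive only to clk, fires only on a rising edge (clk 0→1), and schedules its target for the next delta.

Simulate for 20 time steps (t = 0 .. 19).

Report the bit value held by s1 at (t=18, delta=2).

t0.Δ0 s1=0 s2=0 s0=0 clk=0
t0.Δ1 s1=0 s2=0 s0=0 clk=1
t0.Δ2 s1=0 s2=1 s0=0 clk=1
t0.Δ3 s1=1 s2=1 s0=1 clk=1
t0.Δ4 s1=1 s2=1 s0=0 clk=1
t1.Δ0 s1=1 s2=1 s0=0 clk=1
t1.Δ1 s1=1 s2=1 s0=0 clk=0
t2.Δ0 s1=1 s2=1 s0=0 clk=0
t2.Δ1 s1=1 s2=1 s0=0 clk=1
t2.Δ2 s1=1 s2=0 s0=0 clk=1
t2.Δ3 s1=0 s2=0 s0=1 clk=1
t2.Δ4 s1=0 s2=0 s0=0 clk=1
t3.Δ0 s1=0 s2=0 s0=0 clk=1
t3.Δ1 s1=0 s2=0 s0=0 clk=0
t4.Δ0 s1=0 s2=0 s0=0 clk=0
t4.Δ1 s1=0 s2=0 s0=0 clk=1
t4.Δ2 s1=0 s2=1 s0=0 clk=1
t4.Δ3 s1=1 s2=1 s0=1 clk=1
t4.Δ4 s1=1 s2=1 s0=0 clk=1
t5.Δ0 s1=1 s2=1 s0=0 clk=1
t5.Δ1 s1=1 s2=1 s0=0 clk=0
t6.Δ0 s1=1 s2=1 s0=0 clk=0
t6.Δ1 s1=1 s2=1 s0=0 clk=1
t6.Δ2 s1=1 s2=0 s0=0 clk=1
t6.Δ3 s1=0 s2=0 s0=1 clk=1
t6.Δ4 s1=0 s2=0 s0=0 clk=1
t7.Δ0 s1=0 s2=0 s0=0 clk=1
t7.Δ1 s1=0 s2=0 s0=0 clk=0
t8.Δ0 s1=0 s2=0 s0=0 clk=0
t8.Δ1 s1=0 s2=0 s0=0 clk=1
t8.Δ2 s1=0 s2=1 s0=0 clk=1
t8.Δ3 s1=1 s2=1 s0=1 clk=1
t8.Δ4 s1=1 s2=1 s0=0 clk=1
t9.Δ0 s1=1 s2=1 s0=0 clk=1
t9.Δ1 s1=1 s2=1 s0=0 clk=0
t10.Δ0 s1=1 s2=1 s0=0 clk=0
t10.Δ1 s1=1 s2=1 s0=0 clk=1
t10.Δ2 s1=1 s2=0 s0=0 clk=1
t10.Δ3 s1=0 s2=0 s0=1 clk=1
t10.Δ4 s1=0 s2=0 s0=0 clk=1
t11.Δ0 s1=0 s2=0 s0=0 clk=1
t11.Δ1 s1=0 s2=0 s0=0 clk=0
t12.Δ0 s1=0 s2=0 s0=0 clk=0
t12.Δ1 s1=0 s2=0 s0=0 clk=1
t12.Δ2 s1=0 s2=1 s0=0 clk=1
t12.Δ3 s1=1 s2=1 s0=1 clk=1
t12.Δ4 s1=1 s2=1 s0=0 clk=1
t13.Δ0 s1=1 s2=1 s0=0 clk=1
t13.Δ1 s1=1 s2=1 s0=0 clk=0
t14.Δ0 s1=1 s2=1 s0=0 clk=0
t14.Δ1 s1=1 s2=1 s0=0 clk=1
t14.Δ2 s1=1 s2=0 s0=0 clk=1
t14.Δ3 s1=0 s2=0 s0=1 clk=1
t14.Δ4 s1=0 s2=0 s0=0 clk=1
t15.Δ0 s1=0 s2=0 s0=0 clk=1
t15.Δ1 s1=0 s2=0 s0=0 clk=0
t16.Δ0 s1=0 s2=0 s0=0 clk=0
t16.Δ1 s1=0 s2=0 s0=0 clk=1
t16.Δ2 s1=0 s2=1 s0=0 clk=1
t16.Δ3 s1=1 s2=1 s0=1 clk=1
t16.Δ4 s1=1 s2=1 s0=0 clk=1
t17.Δ0 s1=1 s2=1 s0=0 clk=1
t17.Δ1 s1=1 s2=1 s0=0 clk=0
t18.Δ0 s1=1 s2=1 s0=0 clk=0
t18.Δ1 s1=1 s2=1 s0=0 clk=1
t18.Δ2 s1=1 s2=0 s0=0 clk=1
t18.Δ3 s1=0 s2=0 s0=1 clk=1
t18.Δ4 s1=0 s2=0 s0=0 clk=1
t19.Δ0 s1=0 s2=0 s0=0 clk=1
t19.Δ1 s1=0 s2=0 s0=0 clk=0

1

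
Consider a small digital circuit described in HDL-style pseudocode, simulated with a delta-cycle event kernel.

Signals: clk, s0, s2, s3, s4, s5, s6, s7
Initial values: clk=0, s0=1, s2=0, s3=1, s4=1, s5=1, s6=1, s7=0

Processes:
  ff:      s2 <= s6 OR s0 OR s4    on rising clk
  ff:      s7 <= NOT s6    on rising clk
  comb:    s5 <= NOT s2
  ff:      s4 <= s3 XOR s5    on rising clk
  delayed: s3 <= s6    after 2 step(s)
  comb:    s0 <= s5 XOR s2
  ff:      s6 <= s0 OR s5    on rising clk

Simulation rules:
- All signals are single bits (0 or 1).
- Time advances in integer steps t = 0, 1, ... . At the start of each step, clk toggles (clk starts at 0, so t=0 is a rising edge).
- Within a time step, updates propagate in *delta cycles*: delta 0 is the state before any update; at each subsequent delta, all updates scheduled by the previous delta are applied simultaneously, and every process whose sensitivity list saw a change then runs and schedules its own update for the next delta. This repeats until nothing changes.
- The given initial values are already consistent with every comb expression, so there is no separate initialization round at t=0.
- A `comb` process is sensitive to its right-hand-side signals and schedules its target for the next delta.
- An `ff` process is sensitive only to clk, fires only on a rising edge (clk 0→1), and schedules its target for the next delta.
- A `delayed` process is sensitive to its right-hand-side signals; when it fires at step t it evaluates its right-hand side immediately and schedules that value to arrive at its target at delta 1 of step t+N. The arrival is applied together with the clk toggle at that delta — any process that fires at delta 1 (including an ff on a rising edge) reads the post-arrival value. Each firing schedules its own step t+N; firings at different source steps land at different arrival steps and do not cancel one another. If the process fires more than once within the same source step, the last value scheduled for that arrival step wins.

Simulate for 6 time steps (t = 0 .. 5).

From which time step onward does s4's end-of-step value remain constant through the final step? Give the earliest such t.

t0.Δ0 s7=0 s4=1 s5=1 s2=0 clk=0 s6=1 s3=1 s0=1
t0.Δ1 s7=0 s4=1 s5=1 s2=0 clk=1 s6=1 s3=1 s0=1
t0.Δ2 s7=0 s4=0 s5=1 s2=1 clk=1 s6=1 s3=1 s0=1
t0.Δ3 s7=0 s4=0 s5=0 s2=1 clk=1 s6=1 s3=1 s0=0
t0.Δ4 s7=0 s4=0 s5=0 s2=1 clk=1 s6=1 s3=1 s0=1
t1.Δ0 s7=0 s4=0 s5=0 s2=1 clk=1 s6=1 s3=1 s0=1
t1.Δ1 s7=0 s4=0 s5=0 s2=1 clk=0 s6=1 s3=1 s0=1
t2.Δ0 s7=0 s4=0 s5=0 s2=1 clk=0 s6=1 s3=1 s0=1
t2.Δ1 s7=0 s4=0 s5=0 s2=1 clk=1 s6=1 s3=1 s0=1
t2.Δ2 s7=0 s4=1 s5=0 s2=1 clk=1 s6=1 s3=1 s0=1
t3.Δ0 s7=0 s4=1 s5=0 s2=1 clk=1 s6=1 s3=1 s0=1
t3.Δ1 s7=0 s4=1 s5=0 s2=1 clk=0 s6=1 s3=1 s0=1
t4.Δ0 s7=0 s4=1 s5=0 s2=1 clk=0 s6=1 s3=1 s0=1
t4.Δ1 s7=0 s4=1 s5=0 s2=1 clk=1 s6=1 s3=1 s0=1
t5.Δ0 s7=0 s4=1 s5=0 s2=1 clk=1 s6=1 s3=1 s0=1
t5.Δ1 s7=0 s4=1 s5=0 s2=1 clk=0 s6=1 s3=1 s0=1

2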